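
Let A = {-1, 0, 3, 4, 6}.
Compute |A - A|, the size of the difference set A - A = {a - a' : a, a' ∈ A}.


A - A = {a - a' : a, a' ∈ A}; |A| = 5.
Bounds: 2|A|-1 ≤ |A - A| ≤ |A|² - |A| + 1, i.e. 9 ≤ |A - A| ≤ 21.
Note: 0 ∈ A - A always (from a - a). The set is symmetric: if d ∈ A - A then -d ∈ A - A.
Enumerate nonzero differences d = a - a' with a > a' (then include -d):
Positive differences: {1, 2, 3, 4, 5, 6, 7}
Full difference set: {0} ∪ (positive diffs) ∪ (negative diffs).
|A - A| = 1 + 2·7 = 15 (matches direct enumeration: 15).

|A - A| = 15


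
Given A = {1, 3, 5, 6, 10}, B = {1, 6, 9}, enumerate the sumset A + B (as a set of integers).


A + B = {a + b : a ∈ A, b ∈ B}.
Enumerate all |A|·|B| = 5·3 = 15 pairs (a, b) and collect distinct sums.
a = 1: 1+1=2, 1+6=7, 1+9=10
a = 3: 3+1=4, 3+6=9, 3+9=12
a = 5: 5+1=6, 5+6=11, 5+9=14
a = 6: 6+1=7, 6+6=12, 6+9=15
a = 10: 10+1=11, 10+6=16, 10+9=19
Collecting distinct sums: A + B = {2, 4, 6, 7, 9, 10, 11, 12, 14, 15, 16, 19}
|A + B| = 12

A + B = {2, 4, 6, 7, 9, 10, 11, 12, 14, 15, 16, 19}


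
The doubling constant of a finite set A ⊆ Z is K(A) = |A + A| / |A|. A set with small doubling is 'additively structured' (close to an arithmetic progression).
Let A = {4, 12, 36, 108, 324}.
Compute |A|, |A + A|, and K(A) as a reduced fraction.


|A| = 5.
Compute A + A by enumerating all 25 pairs.
A + A = {8, 16, 24, 40, 48, 72, 112, 120, 144, 216, 328, 336, 360, 432, 648}, so |A + A| = 15.
K = |A + A| / |A| = 15/5 = 3/1 ≈ 3.0000.
Reference: AP of size 5 gives K = 9/5 ≈ 1.8000; a fully generic set of size 5 gives K ≈ 3.0000.

|A| = 5, |A + A| = 15, K = 15/5 = 3/1.


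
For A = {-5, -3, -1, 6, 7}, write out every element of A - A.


A - A = {a - a' : a, a' ∈ A}.
Compute a - a' for each ordered pair (a, a'):
a = -5: -5--5=0, -5--3=-2, -5--1=-4, -5-6=-11, -5-7=-12
a = -3: -3--5=2, -3--3=0, -3--1=-2, -3-6=-9, -3-7=-10
a = -1: -1--5=4, -1--3=2, -1--1=0, -1-6=-7, -1-7=-8
a = 6: 6--5=11, 6--3=9, 6--1=7, 6-6=0, 6-7=-1
a = 7: 7--5=12, 7--3=10, 7--1=8, 7-6=1, 7-7=0
Collecting distinct values (and noting 0 appears from a-a):
A - A = {-12, -11, -10, -9, -8, -7, -4, -2, -1, 0, 1, 2, 4, 7, 8, 9, 10, 11, 12}
|A - A| = 19

A - A = {-12, -11, -10, -9, -8, -7, -4, -2, -1, 0, 1, 2, 4, 7, 8, 9, 10, 11, 12}


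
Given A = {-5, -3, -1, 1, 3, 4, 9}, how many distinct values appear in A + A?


A + A = {a + a' : a, a' ∈ A}; |A| = 7.
General bounds: 2|A| - 1 ≤ |A + A| ≤ |A|(|A|+1)/2, i.e. 13 ≤ |A + A| ≤ 28.
Lower bound 2|A|-1 is attained iff A is an arithmetic progression.
Enumerate sums a + a' for a ≤ a' (symmetric, so this suffices):
a = -5: -5+-5=-10, -5+-3=-8, -5+-1=-6, -5+1=-4, -5+3=-2, -5+4=-1, -5+9=4
a = -3: -3+-3=-6, -3+-1=-4, -3+1=-2, -3+3=0, -3+4=1, -3+9=6
a = -1: -1+-1=-2, -1+1=0, -1+3=2, -1+4=3, -1+9=8
a = 1: 1+1=2, 1+3=4, 1+4=5, 1+9=10
a = 3: 3+3=6, 3+4=7, 3+9=12
a = 4: 4+4=8, 4+9=13
a = 9: 9+9=18
Distinct sums: {-10, -8, -6, -4, -2, -1, 0, 1, 2, 3, 4, 5, 6, 7, 8, 10, 12, 13, 18}
|A + A| = 19

|A + A| = 19


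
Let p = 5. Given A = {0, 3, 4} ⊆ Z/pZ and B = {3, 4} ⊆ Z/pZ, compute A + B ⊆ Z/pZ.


Work in Z/5Z: reduce every sum a + b modulo 5.
Enumerate all 6 pairs:
a = 0: 0+3=3, 0+4=4
a = 3: 3+3=1, 3+4=2
a = 4: 4+3=2, 4+4=3
Distinct residues collected: {1, 2, 3, 4}
|A + B| = 4 (out of 5 total residues).

A + B = {1, 2, 3, 4}


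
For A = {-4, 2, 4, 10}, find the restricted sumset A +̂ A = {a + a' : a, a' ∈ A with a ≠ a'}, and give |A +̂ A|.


Restricted sumset: A +̂ A = {a + a' : a ∈ A, a' ∈ A, a ≠ a'}.
Equivalently, take A + A and drop any sum 2a that is achievable ONLY as a + a for a ∈ A (i.e. sums representable only with equal summands).
Enumerate pairs (a, a') with a < a' (symmetric, so each unordered pair gives one sum; this covers all a ≠ a'):
  -4 + 2 = -2
  -4 + 4 = 0
  -4 + 10 = 6
  2 + 4 = 6
  2 + 10 = 12
  4 + 10 = 14
Collected distinct sums: {-2, 0, 6, 12, 14}
|A +̂ A| = 5
(Reference bound: |A +̂ A| ≥ 2|A| - 3 for |A| ≥ 2, with |A| = 4 giving ≥ 5.)

|A +̂ A| = 5


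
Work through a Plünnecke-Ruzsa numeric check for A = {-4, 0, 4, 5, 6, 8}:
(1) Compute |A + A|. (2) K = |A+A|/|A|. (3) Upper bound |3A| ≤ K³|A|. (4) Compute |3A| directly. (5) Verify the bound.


|A| = 6.
Step 1: Compute A + A by enumerating all 36 pairs.
A + A = {-8, -4, 0, 1, 2, 4, 5, 6, 8, 9, 10, 11, 12, 13, 14, 16}, so |A + A| = 16.
Step 2: Doubling constant K = |A + A|/|A| = 16/6 = 16/6 ≈ 2.6667.
Step 3: Plünnecke-Ruzsa gives |3A| ≤ K³·|A| = (2.6667)³ · 6 ≈ 113.7778.
Step 4: Compute 3A = A + A + A directly by enumerating all triples (a,b,c) ∈ A³; |3A| = 28.
Step 5: Check 28 ≤ 113.7778? Yes ✓.

K = 16/6, Plünnecke-Ruzsa bound K³|A| ≈ 113.7778, |3A| = 28, inequality holds.


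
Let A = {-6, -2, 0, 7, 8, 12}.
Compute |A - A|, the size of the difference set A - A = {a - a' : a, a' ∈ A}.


A - A = {a - a' : a, a' ∈ A}; |A| = 6.
Bounds: 2|A|-1 ≤ |A - A| ≤ |A|² - |A| + 1, i.e. 11 ≤ |A - A| ≤ 31.
Note: 0 ∈ A - A always (from a - a). The set is symmetric: if d ∈ A - A then -d ∈ A - A.
Enumerate nonzero differences d = a - a' with a > a' (then include -d):
Positive differences: {1, 2, 4, 5, 6, 7, 8, 9, 10, 12, 13, 14, 18}
Full difference set: {0} ∪ (positive diffs) ∪ (negative diffs).
|A - A| = 1 + 2·13 = 27 (matches direct enumeration: 27).

|A - A| = 27


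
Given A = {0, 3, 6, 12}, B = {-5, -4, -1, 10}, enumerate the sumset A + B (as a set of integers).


A + B = {a + b : a ∈ A, b ∈ B}.
Enumerate all |A|·|B| = 4·4 = 16 pairs (a, b) and collect distinct sums.
a = 0: 0+-5=-5, 0+-4=-4, 0+-1=-1, 0+10=10
a = 3: 3+-5=-2, 3+-4=-1, 3+-1=2, 3+10=13
a = 6: 6+-5=1, 6+-4=2, 6+-1=5, 6+10=16
a = 12: 12+-5=7, 12+-4=8, 12+-1=11, 12+10=22
Collecting distinct sums: A + B = {-5, -4, -2, -1, 1, 2, 5, 7, 8, 10, 11, 13, 16, 22}
|A + B| = 14

A + B = {-5, -4, -2, -1, 1, 2, 5, 7, 8, 10, 11, 13, 16, 22}


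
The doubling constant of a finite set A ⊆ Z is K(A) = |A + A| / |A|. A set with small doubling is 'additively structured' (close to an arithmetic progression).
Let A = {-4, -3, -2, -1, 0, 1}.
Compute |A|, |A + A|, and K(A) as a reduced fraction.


|A| = 6.
Compute A + A by enumerating all 36 pairs.
A + A = {-8, -7, -6, -5, -4, -3, -2, -1, 0, 1, 2}, so |A + A| = 11.
K = |A + A| / |A| = 11/6 (already in lowest terms) ≈ 1.8333.
Reference: AP of size 6 gives K = 11/6 ≈ 1.8333; a fully generic set of size 6 gives K ≈ 3.5000.

|A| = 6, |A + A| = 11, K = 11/6.


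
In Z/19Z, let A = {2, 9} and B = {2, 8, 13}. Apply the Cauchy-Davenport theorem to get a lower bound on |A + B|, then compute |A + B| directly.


Cauchy-Davenport: |A + B| ≥ min(p, |A| + |B| - 1) for A, B nonempty in Z/pZ.
|A| = 2, |B| = 3, p = 19.
CD lower bound = min(19, 2 + 3 - 1) = min(19, 4) = 4.
Compute A + B mod 19 directly:
a = 2: 2+2=4, 2+8=10, 2+13=15
a = 9: 9+2=11, 9+8=17, 9+13=3
A + B = {3, 4, 10, 11, 15, 17}, so |A + B| = 6.
Verify: 6 ≥ 4? Yes ✓.

CD lower bound = 4, actual |A + B| = 6.


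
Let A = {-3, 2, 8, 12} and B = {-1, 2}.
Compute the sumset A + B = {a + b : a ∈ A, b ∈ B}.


A + B = {a + b : a ∈ A, b ∈ B}.
Enumerate all |A|·|B| = 4·2 = 8 pairs (a, b) and collect distinct sums.
a = -3: -3+-1=-4, -3+2=-1
a = 2: 2+-1=1, 2+2=4
a = 8: 8+-1=7, 8+2=10
a = 12: 12+-1=11, 12+2=14
Collecting distinct sums: A + B = {-4, -1, 1, 4, 7, 10, 11, 14}
|A + B| = 8

A + B = {-4, -1, 1, 4, 7, 10, 11, 14}


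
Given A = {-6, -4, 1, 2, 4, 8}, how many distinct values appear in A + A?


A + A = {a + a' : a, a' ∈ A}; |A| = 6.
General bounds: 2|A| - 1 ≤ |A + A| ≤ |A|(|A|+1)/2, i.e. 11 ≤ |A + A| ≤ 21.
Lower bound 2|A|-1 is attained iff A is an arithmetic progression.
Enumerate sums a + a' for a ≤ a' (symmetric, so this suffices):
a = -6: -6+-6=-12, -6+-4=-10, -6+1=-5, -6+2=-4, -6+4=-2, -6+8=2
a = -4: -4+-4=-8, -4+1=-3, -4+2=-2, -4+4=0, -4+8=4
a = 1: 1+1=2, 1+2=3, 1+4=5, 1+8=9
a = 2: 2+2=4, 2+4=6, 2+8=10
a = 4: 4+4=8, 4+8=12
a = 8: 8+8=16
Distinct sums: {-12, -10, -8, -5, -4, -3, -2, 0, 2, 3, 4, 5, 6, 8, 9, 10, 12, 16}
|A + A| = 18

|A + A| = 18


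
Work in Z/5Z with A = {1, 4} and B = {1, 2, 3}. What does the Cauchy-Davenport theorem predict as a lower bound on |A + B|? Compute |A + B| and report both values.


Cauchy-Davenport: |A + B| ≥ min(p, |A| + |B| - 1) for A, B nonempty in Z/pZ.
|A| = 2, |B| = 3, p = 5.
CD lower bound = min(5, 2 + 3 - 1) = min(5, 4) = 4.
Compute A + B mod 5 directly:
a = 1: 1+1=2, 1+2=3, 1+3=4
a = 4: 4+1=0, 4+2=1, 4+3=2
A + B = {0, 1, 2, 3, 4}, so |A + B| = 5.
Verify: 5 ≥ 4? Yes ✓.

CD lower bound = 4, actual |A + B| = 5.


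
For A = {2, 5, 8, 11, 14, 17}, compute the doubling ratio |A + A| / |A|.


|A| = 6.
Compute A + A by enumerating all 36 pairs.
A + A = {4, 7, 10, 13, 16, 19, 22, 25, 28, 31, 34}, so |A + A| = 11.
K = |A + A| / |A| = 11/6 (already in lowest terms) ≈ 1.8333.
Reference: AP of size 6 gives K = 11/6 ≈ 1.8333; a fully generic set of size 6 gives K ≈ 3.5000.

|A| = 6, |A + A| = 11, K = 11/6.


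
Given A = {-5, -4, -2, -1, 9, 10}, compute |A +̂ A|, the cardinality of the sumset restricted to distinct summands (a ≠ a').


Restricted sumset: A +̂ A = {a + a' : a ∈ A, a' ∈ A, a ≠ a'}.
Equivalently, take A + A and drop any sum 2a that is achievable ONLY as a + a for a ∈ A (i.e. sums representable only with equal summands).
Enumerate pairs (a, a') with a < a' (symmetric, so each unordered pair gives one sum; this covers all a ≠ a'):
  -5 + -4 = -9
  -5 + -2 = -7
  -5 + -1 = -6
  -5 + 9 = 4
  -5 + 10 = 5
  -4 + -2 = -6
  -4 + -1 = -5
  -4 + 9 = 5
  -4 + 10 = 6
  -2 + -1 = -3
  -2 + 9 = 7
  -2 + 10 = 8
  -1 + 9 = 8
  -1 + 10 = 9
  9 + 10 = 19
Collected distinct sums: {-9, -7, -6, -5, -3, 4, 5, 6, 7, 8, 9, 19}
|A +̂ A| = 12
(Reference bound: |A +̂ A| ≥ 2|A| - 3 for |A| ≥ 2, with |A| = 6 giving ≥ 9.)

|A +̂ A| = 12


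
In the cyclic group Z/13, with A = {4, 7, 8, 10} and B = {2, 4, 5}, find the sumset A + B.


Work in Z/13Z: reduce every sum a + b modulo 13.
Enumerate all 12 pairs:
a = 4: 4+2=6, 4+4=8, 4+5=9
a = 7: 7+2=9, 7+4=11, 7+5=12
a = 8: 8+2=10, 8+4=12, 8+5=0
a = 10: 10+2=12, 10+4=1, 10+5=2
Distinct residues collected: {0, 1, 2, 6, 8, 9, 10, 11, 12}
|A + B| = 9 (out of 13 total residues).

A + B = {0, 1, 2, 6, 8, 9, 10, 11, 12}


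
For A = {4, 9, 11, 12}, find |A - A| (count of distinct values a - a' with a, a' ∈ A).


A - A = {a - a' : a, a' ∈ A}; |A| = 4.
Bounds: 2|A|-1 ≤ |A - A| ≤ |A|² - |A| + 1, i.e. 7 ≤ |A - A| ≤ 13.
Note: 0 ∈ A - A always (from a - a). The set is symmetric: if d ∈ A - A then -d ∈ A - A.
Enumerate nonzero differences d = a - a' with a > a' (then include -d):
Positive differences: {1, 2, 3, 5, 7, 8}
Full difference set: {0} ∪ (positive diffs) ∪ (negative diffs).
|A - A| = 1 + 2·6 = 13 (matches direct enumeration: 13).

|A - A| = 13


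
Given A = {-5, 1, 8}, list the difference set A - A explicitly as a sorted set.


A - A = {a - a' : a, a' ∈ A}.
Compute a - a' for each ordered pair (a, a'):
a = -5: -5--5=0, -5-1=-6, -5-8=-13
a = 1: 1--5=6, 1-1=0, 1-8=-7
a = 8: 8--5=13, 8-1=7, 8-8=0
Collecting distinct values (and noting 0 appears from a-a):
A - A = {-13, -7, -6, 0, 6, 7, 13}
|A - A| = 7

A - A = {-13, -7, -6, 0, 6, 7, 13}


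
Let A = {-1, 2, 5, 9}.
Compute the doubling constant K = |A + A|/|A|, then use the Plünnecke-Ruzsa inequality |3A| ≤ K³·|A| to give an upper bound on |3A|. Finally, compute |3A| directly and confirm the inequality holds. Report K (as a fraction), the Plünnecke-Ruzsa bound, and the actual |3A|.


|A| = 4.
Step 1: Compute A + A by enumerating all 16 pairs.
A + A = {-2, 1, 4, 7, 8, 10, 11, 14, 18}, so |A + A| = 9.
Step 2: Doubling constant K = |A + A|/|A| = 9/4 = 9/4 ≈ 2.2500.
Step 3: Plünnecke-Ruzsa gives |3A| ≤ K³·|A| = (2.2500)³ · 4 ≈ 45.5625.
Step 4: Compute 3A = A + A + A directly by enumerating all triples (a,b,c) ∈ A³; |3A| = 16.
Step 5: Check 16 ≤ 45.5625? Yes ✓.

K = 9/4, Plünnecke-Ruzsa bound K³|A| ≈ 45.5625, |3A| = 16, inequality holds.


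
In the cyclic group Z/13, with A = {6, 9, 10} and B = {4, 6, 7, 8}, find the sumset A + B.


Work in Z/13Z: reduce every sum a + b modulo 13.
Enumerate all 12 pairs:
a = 6: 6+4=10, 6+6=12, 6+7=0, 6+8=1
a = 9: 9+4=0, 9+6=2, 9+7=3, 9+8=4
a = 10: 10+4=1, 10+6=3, 10+7=4, 10+8=5
Distinct residues collected: {0, 1, 2, 3, 4, 5, 10, 12}
|A + B| = 8 (out of 13 total residues).

A + B = {0, 1, 2, 3, 4, 5, 10, 12}


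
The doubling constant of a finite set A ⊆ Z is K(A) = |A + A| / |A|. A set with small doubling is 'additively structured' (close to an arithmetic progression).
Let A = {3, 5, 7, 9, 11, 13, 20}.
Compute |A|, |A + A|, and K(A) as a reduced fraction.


|A| = 7.
Compute A + A by enumerating all 49 pairs.
A + A = {6, 8, 10, 12, 14, 16, 18, 20, 22, 23, 24, 25, 26, 27, 29, 31, 33, 40}, so |A + A| = 18.
K = |A + A| / |A| = 18/7 (already in lowest terms) ≈ 2.5714.
Reference: AP of size 7 gives K = 13/7 ≈ 1.8571; a fully generic set of size 7 gives K ≈ 4.0000.

|A| = 7, |A + A| = 18, K = 18/7.


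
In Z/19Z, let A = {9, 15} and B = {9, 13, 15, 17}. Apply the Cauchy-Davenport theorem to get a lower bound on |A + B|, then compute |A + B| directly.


Cauchy-Davenport: |A + B| ≥ min(p, |A| + |B| - 1) for A, B nonempty in Z/pZ.
|A| = 2, |B| = 4, p = 19.
CD lower bound = min(19, 2 + 4 - 1) = min(19, 5) = 5.
Compute A + B mod 19 directly:
a = 9: 9+9=18, 9+13=3, 9+15=5, 9+17=7
a = 15: 15+9=5, 15+13=9, 15+15=11, 15+17=13
A + B = {3, 5, 7, 9, 11, 13, 18}, so |A + B| = 7.
Verify: 7 ≥ 5? Yes ✓.

CD lower bound = 5, actual |A + B| = 7.


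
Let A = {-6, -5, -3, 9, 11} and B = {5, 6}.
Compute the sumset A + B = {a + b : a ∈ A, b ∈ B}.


A + B = {a + b : a ∈ A, b ∈ B}.
Enumerate all |A|·|B| = 5·2 = 10 pairs (a, b) and collect distinct sums.
a = -6: -6+5=-1, -6+6=0
a = -5: -5+5=0, -5+6=1
a = -3: -3+5=2, -3+6=3
a = 9: 9+5=14, 9+6=15
a = 11: 11+5=16, 11+6=17
Collecting distinct sums: A + B = {-1, 0, 1, 2, 3, 14, 15, 16, 17}
|A + B| = 9

A + B = {-1, 0, 1, 2, 3, 14, 15, 16, 17}


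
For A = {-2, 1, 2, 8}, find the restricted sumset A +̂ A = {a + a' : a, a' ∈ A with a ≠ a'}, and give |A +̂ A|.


Restricted sumset: A +̂ A = {a + a' : a ∈ A, a' ∈ A, a ≠ a'}.
Equivalently, take A + A and drop any sum 2a that is achievable ONLY as a + a for a ∈ A (i.e. sums representable only with equal summands).
Enumerate pairs (a, a') with a < a' (symmetric, so each unordered pair gives one sum; this covers all a ≠ a'):
  -2 + 1 = -1
  -2 + 2 = 0
  -2 + 8 = 6
  1 + 2 = 3
  1 + 8 = 9
  2 + 8 = 10
Collected distinct sums: {-1, 0, 3, 6, 9, 10}
|A +̂ A| = 6
(Reference bound: |A +̂ A| ≥ 2|A| - 3 for |A| ≥ 2, with |A| = 4 giving ≥ 5.)

|A +̂ A| = 6


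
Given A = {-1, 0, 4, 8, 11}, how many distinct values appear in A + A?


A + A = {a + a' : a, a' ∈ A}; |A| = 5.
General bounds: 2|A| - 1 ≤ |A + A| ≤ |A|(|A|+1)/2, i.e. 9 ≤ |A + A| ≤ 15.
Lower bound 2|A|-1 is attained iff A is an arithmetic progression.
Enumerate sums a + a' for a ≤ a' (symmetric, so this suffices):
a = -1: -1+-1=-2, -1+0=-1, -1+4=3, -1+8=7, -1+11=10
a = 0: 0+0=0, 0+4=4, 0+8=8, 0+11=11
a = 4: 4+4=8, 4+8=12, 4+11=15
a = 8: 8+8=16, 8+11=19
a = 11: 11+11=22
Distinct sums: {-2, -1, 0, 3, 4, 7, 8, 10, 11, 12, 15, 16, 19, 22}
|A + A| = 14

|A + A| = 14


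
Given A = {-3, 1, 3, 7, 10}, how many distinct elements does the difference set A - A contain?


A - A = {a - a' : a, a' ∈ A}; |A| = 5.
Bounds: 2|A|-1 ≤ |A - A| ≤ |A|² - |A| + 1, i.e. 9 ≤ |A - A| ≤ 21.
Note: 0 ∈ A - A always (from a - a). The set is symmetric: if d ∈ A - A then -d ∈ A - A.
Enumerate nonzero differences d = a - a' with a > a' (then include -d):
Positive differences: {2, 3, 4, 6, 7, 9, 10, 13}
Full difference set: {0} ∪ (positive diffs) ∪ (negative diffs).
|A - A| = 1 + 2·8 = 17 (matches direct enumeration: 17).

|A - A| = 17


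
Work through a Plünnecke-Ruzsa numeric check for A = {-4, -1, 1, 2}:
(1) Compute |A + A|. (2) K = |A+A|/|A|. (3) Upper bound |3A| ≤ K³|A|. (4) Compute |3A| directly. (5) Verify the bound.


|A| = 4.
Step 1: Compute A + A by enumerating all 16 pairs.
A + A = {-8, -5, -3, -2, 0, 1, 2, 3, 4}, so |A + A| = 9.
Step 2: Doubling constant K = |A + A|/|A| = 9/4 = 9/4 ≈ 2.2500.
Step 3: Plünnecke-Ruzsa gives |3A| ≤ K³·|A| = (2.2500)³ · 4 ≈ 45.5625.
Step 4: Compute 3A = A + A + A directly by enumerating all triples (a,b,c) ∈ A³; |3A| = 15.
Step 5: Check 15 ≤ 45.5625? Yes ✓.

K = 9/4, Plünnecke-Ruzsa bound K³|A| ≈ 45.5625, |3A| = 15, inequality holds.


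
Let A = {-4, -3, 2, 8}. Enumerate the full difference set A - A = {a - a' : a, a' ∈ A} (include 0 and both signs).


A - A = {a - a' : a, a' ∈ A}.
Compute a - a' for each ordered pair (a, a'):
a = -4: -4--4=0, -4--3=-1, -4-2=-6, -4-8=-12
a = -3: -3--4=1, -3--3=0, -3-2=-5, -3-8=-11
a = 2: 2--4=6, 2--3=5, 2-2=0, 2-8=-6
a = 8: 8--4=12, 8--3=11, 8-2=6, 8-8=0
Collecting distinct values (and noting 0 appears from a-a):
A - A = {-12, -11, -6, -5, -1, 0, 1, 5, 6, 11, 12}
|A - A| = 11

A - A = {-12, -11, -6, -5, -1, 0, 1, 5, 6, 11, 12}


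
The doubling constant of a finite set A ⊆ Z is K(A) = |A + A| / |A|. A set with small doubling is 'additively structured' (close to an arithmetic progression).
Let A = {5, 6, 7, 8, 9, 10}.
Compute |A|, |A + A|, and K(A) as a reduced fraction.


|A| = 6.
Compute A + A by enumerating all 36 pairs.
A + A = {10, 11, 12, 13, 14, 15, 16, 17, 18, 19, 20}, so |A + A| = 11.
K = |A + A| / |A| = 11/6 (already in lowest terms) ≈ 1.8333.
Reference: AP of size 6 gives K = 11/6 ≈ 1.8333; a fully generic set of size 6 gives K ≈ 3.5000.

|A| = 6, |A + A| = 11, K = 11/6.


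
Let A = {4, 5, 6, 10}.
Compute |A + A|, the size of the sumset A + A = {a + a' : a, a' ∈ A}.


A + A = {a + a' : a, a' ∈ A}; |A| = 4.
General bounds: 2|A| - 1 ≤ |A + A| ≤ |A|(|A|+1)/2, i.e. 7 ≤ |A + A| ≤ 10.
Lower bound 2|A|-1 is attained iff A is an arithmetic progression.
Enumerate sums a + a' for a ≤ a' (symmetric, so this suffices):
a = 4: 4+4=8, 4+5=9, 4+6=10, 4+10=14
a = 5: 5+5=10, 5+6=11, 5+10=15
a = 6: 6+6=12, 6+10=16
a = 10: 10+10=20
Distinct sums: {8, 9, 10, 11, 12, 14, 15, 16, 20}
|A + A| = 9

|A + A| = 9


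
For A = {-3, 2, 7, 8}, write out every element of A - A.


A - A = {a - a' : a, a' ∈ A}.
Compute a - a' for each ordered pair (a, a'):
a = -3: -3--3=0, -3-2=-5, -3-7=-10, -3-8=-11
a = 2: 2--3=5, 2-2=0, 2-7=-5, 2-8=-6
a = 7: 7--3=10, 7-2=5, 7-7=0, 7-8=-1
a = 8: 8--3=11, 8-2=6, 8-7=1, 8-8=0
Collecting distinct values (and noting 0 appears from a-a):
A - A = {-11, -10, -6, -5, -1, 0, 1, 5, 6, 10, 11}
|A - A| = 11

A - A = {-11, -10, -6, -5, -1, 0, 1, 5, 6, 10, 11}


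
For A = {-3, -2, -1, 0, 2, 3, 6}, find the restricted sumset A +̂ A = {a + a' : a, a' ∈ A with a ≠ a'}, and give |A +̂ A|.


Restricted sumset: A +̂ A = {a + a' : a ∈ A, a' ∈ A, a ≠ a'}.
Equivalently, take A + A and drop any sum 2a that is achievable ONLY as a + a for a ∈ A (i.e. sums representable only with equal summands).
Enumerate pairs (a, a') with a < a' (symmetric, so each unordered pair gives one sum; this covers all a ≠ a'):
  -3 + -2 = -5
  -3 + -1 = -4
  -3 + 0 = -3
  -3 + 2 = -1
  -3 + 3 = 0
  -3 + 6 = 3
  -2 + -1 = -3
  -2 + 0 = -2
  -2 + 2 = 0
  -2 + 3 = 1
  -2 + 6 = 4
  -1 + 0 = -1
  -1 + 2 = 1
  -1 + 3 = 2
  -1 + 6 = 5
  0 + 2 = 2
  0 + 3 = 3
  0 + 6 = 6
  2 + 3 = 5
  2 + 6 = 8
  3 + 6 = 9
Collected distinct sums: {-5, -4, -3, -2, -1, 0, 1, 2, 3, 4, 5, 6, 8, 9}
|A +̂ A| = 14
(Reference bound: |A +̂ A| ≥ 2|A| - 3 for |A| ≥ 2, with |A| = 7 giving ≥ 11.)

|A +̂ A| = 14


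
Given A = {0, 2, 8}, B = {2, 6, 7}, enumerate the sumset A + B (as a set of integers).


A + B = {a + b : a ∈ A, b ∈ B}.
Enumerate all |A|·|B| = 3·3 = 9 pairs (a, b) and collect distinct sums.
a = 0: 0+2=2, 0+6=6, 0+7=7
a = 2: 2+2=4, 2+6=8, 2+7=9
a = 8: 8+2=10, 8+6=14, 8+7=15
Collecting distinct sums: A + B = {2, 4, 6, 7, 8, 9, 10, 14, 15}
|A + B| = 9

A + B = {2, 4, 6, 7, 8, 9, 10, 14, 15}


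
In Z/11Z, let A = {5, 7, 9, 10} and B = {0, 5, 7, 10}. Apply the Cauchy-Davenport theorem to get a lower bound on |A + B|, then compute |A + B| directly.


Cauchy-Davenport: |A + B| ≥ min(p, |A| + |B| - 1) for A, B nonempty in Z/pZ.
|A| = 4, |B| = 4, p = 11.
CD lower bound = min(11, 4 + 4 - 1) = min(11, 7) = 7.
Compute A + B mod 11 directly:
a = 5: 5+0=5, 5+5=10, 5+7=1, 5+10=4
a = 7: 7+0=7, 7+5=1, 7+7=3, 7+10=6
a = 9: 9+0=9, 9+5=3, 9+7=5, 9+10=8
a = 10: 10+0=10, 10+5=4, 10+7=6, 10+10=9
A + B = {1, 3, 4, 5, 6, 7, 8, 9, 10}, so |A + B| = 9.
Verify: 9 ≥ 7? Yes ✓.

CD lower bound = 7, actual |A + B| = 9.


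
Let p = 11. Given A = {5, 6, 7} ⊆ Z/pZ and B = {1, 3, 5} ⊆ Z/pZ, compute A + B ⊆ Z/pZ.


Work in Z/11Z: reduce every sum a + b modulo 11.
Enumerate all 9 pairs:
a = 5: 5+1=6, 5+3=8, 5+5=10
a = 6: 6+1=7, 6+3=9, 6+5=0
a = 7: 7+1=8, 7+3=10, 7+5=1
Distinct residues collected: {0, 1, 6, 7, 8, 9, 10}
|A + B| = 7 (out of 11 total residues).

A + B = {0, 1, 6, 7, 8, 9, 10}


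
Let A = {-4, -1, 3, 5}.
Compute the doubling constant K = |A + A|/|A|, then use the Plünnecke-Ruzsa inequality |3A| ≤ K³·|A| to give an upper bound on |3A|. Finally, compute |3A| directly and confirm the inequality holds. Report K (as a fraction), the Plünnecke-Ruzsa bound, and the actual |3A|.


|A| = 4.
Step 1: Compute A + A by enumerating all 16 pairs.
A + A = {-8, -5, -2, -1, 1, 2, 4, 6, 8, 10}, so |A + A| = 10.
Step 2: Doubling constant K = |A + A|/|A| = 10/4 = 10/4 ≈ 2.5000.
Step 3: Plünnecke-Ruzsa gives |3A| ≤ K³·|A| = (2.5000)³ · 4 ≈ 62.5000.
Step 4: Compute 3A = A + A + A directly by enumerating all triples (a,b,c) ∈ A³; |3A| = 18.
Step 5: Check 18 ≤ 62.5000? Yes ✓.

K = 10/4, Plünnecke-Ruzsa bound K³|A| ≈ 62.5000, |3A| = 18, inequality holds.


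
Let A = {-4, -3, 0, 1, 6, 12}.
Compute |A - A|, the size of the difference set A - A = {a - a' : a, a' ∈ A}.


A - A = {a - a' : a, a' ∈ A}; |A| = 6.
Bounds: 2|A|-1 ≤ |A - A| ≤ |A|² - |A| + 1, i.e. 11 ≤ |A - A| ≤ 31.
Note: 0 ∈ A - A always (from a - a). The set is symmetric: if d ∈ A - A then -d ∈ A - A.
Enumerate nonzero differences d = a - a' with a > a' (then include -d):
Positive differences: {1, 3, 4, 5, 6, 9, 10, 11, 12, 15, 16}
Full difference set: {0} ∪ (positive diffs) ∪ (negative diffs).
|A - A| = 1 + 2·11 = 23 (matches direct enumeration: 23).

|A - A| = 23


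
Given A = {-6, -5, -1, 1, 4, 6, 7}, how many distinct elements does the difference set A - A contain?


A - A = {a - a' : a, a' ∈ A}; |A| = 7.
Bounds: 2|A|-1 ≤ |A - A| ≤ |A|² - |A| + 1, i.e. 13 ≤ |A - A| ≤ 43.
Note: 0 ∈ A - A always (from a - a). The set is symmetric: if d ∈ A - A then -d ∈ A - A.
Enumerate nonzero differences d = a - a' with a > a' (then include -d):
Positive differences: {1, 2, 3, 4, 5, 6, 7, 8, 9, 10, 11, 12, 13}
Full difference set: {0} ∪ (positive diffs) ∪ (negative diffs).
|A - A| = 1 + 2·13 = 27 (matches direct enumeration: 27).

|A - A| = 27


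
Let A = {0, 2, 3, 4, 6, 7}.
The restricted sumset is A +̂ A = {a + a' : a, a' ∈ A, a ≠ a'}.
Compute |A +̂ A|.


Restricted sumset: A +̂ A = {a + a' : a ∈ A, a' ∈ A, a ≠ a'}.
Equivalently, take A + A and drop any sum 2a that is achievable ONLY as a + a for a ∈ A (i.e. sums representable only with equal summands).
Enumerate pairs (a, a') with a < a' (symmetric, so each unordered pair gives one sum; this covers all a ≠ a'):
  0 + 2 = 2
  0 + 3 = 3
  0 + 4 = 4
  0 + 6 = 6
  0 + 7 = 7
  2 + 3 = 5
  2 + 4 = 6
  2 + 6 = 8
  2 + 7 = 9
  3 + 4 = 7
  3 + 6 = 9
  3 + 7 = 10
  4 + 6 = 10
  4 + 7 = 11
  6 + 7 = 13
Collected distinct sums: {2, 3, 4, 5, 6, 7, 8, 9, 10, 11, 13}
|A +̂ A| = 11
(Reference bound: |A +̂ A| ≥ 2|A| - 3 for |A| ≥ 2, with |A| = 6 giving ≥ 9.)

|A +̂ A| = 11


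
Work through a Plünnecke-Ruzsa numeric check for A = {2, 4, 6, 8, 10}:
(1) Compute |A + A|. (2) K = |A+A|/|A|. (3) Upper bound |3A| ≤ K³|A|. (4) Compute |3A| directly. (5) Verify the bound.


|A| = 5.
Step 1: Compute A + A by enumerating all 25 pairs.
A + A = {4, 6, 8, 10, 12, 14, 16, 18, 20}, so |A + A| = 9.
Step 2: Doubling constant K = |A + A|/|A| = 9/5 = 9/5 ≈ 1.8000.
Step 3: Plünnecke-Ruzsa gives |3A| ≤ K³·|A| = (1.8000)³ · 5 ≈ 29.1600.
Step 4: Compute 3A = A + A + A directly by enumerating all triples (a,b,c) ∈ A³; |3A| = 13.
Step 5: Check 13 ≤ 29.1600? Yes ✓.

K = 9/5, Plünnecke-Ruzsa bound K³|A| ≈ 29.1600, |3A| = 13, inequality holds.


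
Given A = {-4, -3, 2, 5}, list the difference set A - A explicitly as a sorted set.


A - A = {a - a' : a, a' ∈ A}.
Compute a - a' for each ordered pair (a, a'):
a = -4: -4--4=0, -4--3=-1, -4-2=-6, -4-5=-9
a = -3: -3--4=1, -3--3=0, -3-2=-5, -3-5=-8
a = 2: 2--4=6, 2--3=5, 2-2=0, 2-5=-3
a = 5: 5--4=9, 5--3=8, 5-2=3, 5-5=0
Collecting distinct values (and noting 0 appears from a-a):
A - A = {-9, -8, -6, -5, -3, -1, 0, 1, 3, 5, 6, 8, 9}
|A - A| = 13

A - A = {-9, -8, -6, -5, -3, -1, 0, 1, 3, 5, 6, 8, 9}


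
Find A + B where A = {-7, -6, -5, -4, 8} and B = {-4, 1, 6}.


A + B = {a + b : a ∈ A, b ∈ B}.
Enumerate all |A|·|B| = 5·3 = 15 pairs (a, b) and collect distinct sums.
a = -7: -7+-4=-11, -7+1=-6, -7+6=-1
a = -6: -6+-4=-10, -6+1=-5, -6+6=0
a = -5: -5+-4=-9, -5+1=-4, -5+6=1
a = -4: -4+-4=-8, -4+1=-3, -4+6=2
a = 8: 8+-4=4, 8+1=9, 8+6=14
Collecting distinct sums: A + B = {-11, -10, -9, -8, -6, -5, -4, -3, -1, 0, 1, 2, 4, 9, 14}
|A + B| = 15

A + B = {-11, -10, -9, -8, -6, -5, -4, -3, -1, 0, 1, 2, 4, 9, 14}


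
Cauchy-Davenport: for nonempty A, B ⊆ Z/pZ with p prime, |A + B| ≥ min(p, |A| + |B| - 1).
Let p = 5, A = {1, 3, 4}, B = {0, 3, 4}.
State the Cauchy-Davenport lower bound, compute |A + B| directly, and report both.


Cauchy-Davenport: |A + B| ≥ min(p, |A| + |B| - 1) for A, B nonempty in Z/pZ.
|A| = 3, |B| = 3, p = 5.
CD lower bound = min(5, 3 + 3 - 1) = min(5, 5) = 5.
Compute A + B mod 5 directly:
a = 1: 1+0=1, 1+3=4, 1+4=0
a = 3: 3+0=3, 3+3=1, 3+4=2
a = 4: 4+0=4, 4+3=2, 4+4=3
A + B = {0, 1, 2, 3, 4}, so |A + B| = 5.
Verify: 5 ≥ 5? Yes ✓.

CD lower bound = 5, actual |A + B| = 5.


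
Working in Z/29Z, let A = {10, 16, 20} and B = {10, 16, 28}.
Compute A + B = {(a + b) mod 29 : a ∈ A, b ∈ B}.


Work in Z/29Z: reduce every sum a + b modulo 29.
Enumerate all 9 pairs:
a = 10: 10+10=20, 10+16=26, 10+28=9
a = 16: 16+10=26, 16+16=3, 16+28=15
a = 20: 20+10=1, 20+16=7, 20+28=19
Distinct residues collected: {1, 3, 7, 9, 15, 19, 20, 26}
|A + B| = 8 (out of 29 total residues).

A + B = {1, 3, 7, 9, 15, 19, 20, 26}


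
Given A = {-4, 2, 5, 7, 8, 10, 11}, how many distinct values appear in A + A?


A + A = {a + a' : a, a' ∈ A}; |A| = 7.
General bounds: 2|A| - 1 ≤ |A + A| ≤ |A|(|A|+1)/2, i.e. 13 ≤ |A + A| ≤ 28.
Lower bound 2|A|-1 is attained iff A is an arithmetic progression.
Enumerate sums a + a' for a ≤ a' (symmetric, so this suffices):
a = -4: -4+-4=-8, -4+2=-2, -4+5=1, -4+7=3, -4+8=4, -4+10=6, -4+11=7
a = 2: 2+2=4, 2+5=7, 2+7=9, 2+8=10, 2+10=12, 2+11=13
a = 5: 5+5=10, 5+7=12, 5+8=13, 5+10=15, 5+11=16
a = 7: 7+7=14, 7+8=15, 7+10=17, 7+11=18
a = 8: 8+8=16, 8+10=18, 8+11=19
a = 10: 10+10=20, 10+11=21
a = 11: 11+11=22
Distinct sums: {-8, -2, 1, 3, 4, 6, 7, 9, 10, 12, 13, 14, 15, 16, 17, 18, 19, 20, 21, 22}
|A + A| = 20

|A + A| = 20


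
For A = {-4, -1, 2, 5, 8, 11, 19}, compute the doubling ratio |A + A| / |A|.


|A| = 7.
Compute A + A by enumerating all 49 pairs.
A + A = {-8, -5, -2, 1, 4, 7, 10, 13, 15, 16, 18, 19, 21, 22, 24, 27, 30, 38}, so |A + A| = 18.
K = |A + A| / |A| = 18/7 (already in lowest terms) ≈ 2.5714.
Reference: AP of size 7 gives K = 13/7 ≈ 1.8571; a fully generic set of size 7 gives K ≈ 4.0000.

|A| = 7, |A + A| = 18, K = 18/7.


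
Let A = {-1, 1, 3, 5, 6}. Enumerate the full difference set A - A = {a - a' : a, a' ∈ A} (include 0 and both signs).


A - A = {a - a' : a, a' ∈ A}.
Compute a - a' for each ordered pair (a, a'):
a = -1: -1--1=0, -1-1=-2, -1-3=-4, -1-5=-6, -1-6=-7
a = 1: 1--1=2, 1-1=0, 1-3=-2, 1-5=-4, 1-6=-5
a = 3: 3--1=4, 3-1=2, 3-3=0, 3-5=-2, 3-6=-3
a = 5: 5--1=6, 5-1=4, 5-3=2, 5-5=0, 5-6=-1
a = 6: 6--1=7, 6-1=5, 6-3=3, 6-5=1, 6-6=0
Collecting distinct values (and noting 0 appears from a-a):
A - A = {-7, -6, -5, -4, -3, -2, -1, 0, 1, 2, 3, 4, 5, 6, 7}
|A - A| = 15

A - A = {-7, -6, -5, -4, -3, -2, -1, 0, 1, 2, 3, 4, 5, 6, 7}


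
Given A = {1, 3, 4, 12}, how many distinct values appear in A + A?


A + A = {a + a' : a, a' ∈ A}; |A| = 4.
General bounds: 2|A| - 1 ≤ |A + A| ≤ |A|(|A|+1)/2, i.e. 7 ≤ |A + A| ≤ 10.
Lower bound 2|A|-1 is attained iff A is an arithmetic progression.
Enumerate sums a + a' for a ≤ a' (symmetric, so this suffices):
a = 1: 1+1=2, 1+3=4, 1+4=5, 1+12=13
a = 3: 3+3=6, 3+4=7, 3+12=15
a = 4: 4+4=8, 4+12=16
a = 12: 12+12=24
Distinct sums: {2, 4, 5, 6, 7, 8, 13, 15, 16, 24}
|A + A| = 10

|A + A| = 10


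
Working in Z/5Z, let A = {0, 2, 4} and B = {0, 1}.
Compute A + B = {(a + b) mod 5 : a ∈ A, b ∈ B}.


Work in Z/5Z: reduce every sum a + b modulo 5.
Enumerate all 6 pairs:
a = 0: 0+0=0, 0+1=1
a = 2: 2+0=2, 2+1=3
a = 4: 4+0=4, 4+1=0
Distinct residues collected: {0, 1, 2, 3, 4}
|A + B| = 5 (out of 5 total residues).

A + B = {0, 1, 2, 3, 4}


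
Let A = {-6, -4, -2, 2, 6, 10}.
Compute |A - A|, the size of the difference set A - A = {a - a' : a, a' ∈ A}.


A - A = {a - a' : a, a' ∈ A}; |A| = 6.
Bounds: 2|A|-1 ≤ |A - A| ≤ |A|² - |A| + 1, i.e. 11 ≤ |A - A| ≤ 31.
Note: 0 ∈ A - A always (from a - a). The set is symmetric: if d ∈ A - A then -d ∈ A - A.
Enumerate nonzero differences d = a - a' with a > a' (then include -d):
Positive differences: {2, 4, 6, 8, 10, 12, 14, 16}
Full difference set: {0} ∪ (positive diffs) ∪ (negative diffs).
|A - A| = 1 + 2·8 = 17 (matches direct enumeration: 17).

|A - A| = 17


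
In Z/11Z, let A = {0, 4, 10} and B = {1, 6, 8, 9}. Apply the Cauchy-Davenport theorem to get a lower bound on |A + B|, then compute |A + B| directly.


Cauchy-Davenport: |A + B| ≥ min(p, |A| + |B| - 1) for A, B nonempty in Z/pZ.
|A| = 3, |B| = 4, p = 11.
CD lower bound = min(11, 3 + 4 - 1) = min(11, 6) = 6.
Compute A + B mod 11 directly:
a = 0: 0+1=1, 0+6=6, 0+8=8, 0+9=9
a = 4: 4+1=5, 4+6=10, 4+8=1, 4+9=2
a = 10: 10+1=0, 10+6=5, 10+8=7, 10+9=8
A + B = {0, 1, 2, 5, 6, 7, 8, 9, 10}, so |A + B| = 9.
Verify: 9 ≥ 6? Yes ✓.

CD lower bound = 6, actual |A + B| = 9.


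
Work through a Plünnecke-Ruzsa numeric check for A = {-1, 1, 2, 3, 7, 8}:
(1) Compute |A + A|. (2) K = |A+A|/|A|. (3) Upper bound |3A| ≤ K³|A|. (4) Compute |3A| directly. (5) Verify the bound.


|A| = 6.
Step 1: Compute A + A by enumerating all 36 pairs.
A + A = {-2, 0, 1, 2, 3, 4, 5, 6, 7, 8, 9, 10, 11, 14, 15, 16}, so |A + A| = 16.
Step 2: Doubling constant K = |A + A|/|A| = 16/6 = 16/6 ≈ 2.6667.
Step 3: Plünnecke-Ruzsa gives |3A| ≤ K³·|A| = (2.6667)³ · 6 ≈ 113.7778.
Step 4: Compute 3A = A + A + A directly by enumerating all triples (a,b,c) ∈ A³; |3A| = 26.
Step 5: Check 26 ≤ 113.7778? Yes ✓.

K = 16/6, Plünnecke-Ruzsa bound K³|A| ≈ 113.7778, |3A| = 26, inequality holds.


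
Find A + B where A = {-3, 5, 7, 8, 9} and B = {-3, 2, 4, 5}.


A + B = {a + b : a ∈ A, b ∈ B}.
Enumerate all |A|·|B| = 5·4 = 20 pairs (a, b) and collect distinct sums.
a = -3: -3+-3=-6, -3+2=-1, -3+4=1, -3+5=2
a = 5: 5+-3=2, 5+2=7, 5+4=9, 5+5=10
a = 7: 7+-3=4, 7+2=9, 7+4=11, 7+5=12
a = 8: 8+-3=5, 8+2=10, 8+4=12, 8+5=13
a = 9: 9+-3=6, 9+2=11, 9+4=13, 9+5=14
Collecting distinct sums: A + B = {-6, -1, 1, 2, 4, 5, 6, 7, 9, 10, 11, 12, 13, 14}
|A + B| = 14

A + B = {-6, -1, 1, 2, 4, 5, 6, 7, 9, 10, 11, 12, 13, 14}


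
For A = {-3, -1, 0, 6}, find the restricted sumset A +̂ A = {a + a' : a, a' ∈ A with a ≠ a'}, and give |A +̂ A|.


Restricted sumset: A +̂ A = {a + a' : a ∈ A, a' ∈ A, a ≠ a'}.
Equivalently, take A + A and drop any sum 2a that is achievable ONLY as a + a for a ∈ A (i.e. sums representable only with equal summands).
Enumerate pairs (a, a') with a < a' (symmetric, so each unordered pair gives one sum; this covers all a ≠ a'):
  -3 + -1 = -4
  -3 + 0 = -3
  -3 + 6 = 3
  -1 + 0 = -1
  -1 + 6 = 5
  0 + 6 = 6
Collected distinct sums: {-4, -3, -1, 3, 5, 6}
|A +̂ A| = 6
(Reference bound: |A +̂ A| ≥ 2|A| - 3 for |A| ≥ 2, with |A| = 4 giving ≥ 5.)

|A +̂ A| = 6


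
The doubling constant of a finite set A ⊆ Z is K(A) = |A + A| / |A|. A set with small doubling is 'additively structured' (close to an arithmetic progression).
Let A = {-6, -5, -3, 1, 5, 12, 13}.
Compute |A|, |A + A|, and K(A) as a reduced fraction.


|A| = 7.
Compute A + A by enumerating all 49 pairs.
A + A = {-12, -11, -10, -9, -8, -6, -5, -4, -2, -1, 0, 2, 6, 7, 8, 9, 10, 13, 14, 17, 18, 24, 25, 26}, so |A + A| = 24.
K = |A + A| / |A| = 24/7 (already in lowest terms) ≈ 3.4286.
Reference: AP of size 7 gives K = 13/7 ≈ 1.8571; a fully generic set of size 7 gives K ≈ 4.0000.

|A| = 7, |A + A| = 24, K = 24/7.


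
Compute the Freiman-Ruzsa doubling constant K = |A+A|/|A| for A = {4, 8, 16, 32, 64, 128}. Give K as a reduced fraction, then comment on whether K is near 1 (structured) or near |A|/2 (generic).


|A| = 6.
Compute A + A by enumerating all 36 pairs.
A + A = {8, 12, 16, 20, 24, 32, 36, 40, 48, 64, 68, 72, 80, 96, 128, 132, 136, 144, 160, 192, 256}, so |A + A| = 21.
K = |A + A| / |A| = 21/6 = 7/2 ≈ 3.5000.
Reference: AP of size 6 gives K = 11/6 ≈ 1.8333; a fully generic set of size 6 gives K ≈ 3.5000.

|A| = 6, |A + A| = 21, K = 21/6 = 7/2.


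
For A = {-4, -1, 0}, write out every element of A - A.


A - A = {a - a' : a, a' ∈ A}.
Compute a - a' for each ordered pair (a, a'):
a = -4: -4--4=0, -4--1=-3, -4-0=-4
a = -1: -1--4=3, -1--1=0, -1-0=-1
a = 0: 0--4=4, 0--1=1, 0-0=0
Collecting distinct values (and noting 0 appears from a-a):
A - A = {-4, -3, -1, 0, 1, 3, 4}
|A - A| = 7

A - A = {-4, -3, -1, 0, 1, 3, 4}


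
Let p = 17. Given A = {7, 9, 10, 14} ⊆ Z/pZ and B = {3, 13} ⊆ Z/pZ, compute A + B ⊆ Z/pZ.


Work in Z/17Z: reduce every sum a + b modulo 17.
Enumerate all 8 pairs:
a = 7: 7+3=10, 7+13=3
a = 9: 9+3=12, 9+13=5
a = 10: 10+3=13, 10+13=6
a = 14: 14+3=0, 14+13=10
Distinct residues collected: {0, 3, 5, 6, 10, 12, 13}
|A + B| = 7 (out of 17 total residues).

A + B = {0, 3, 5, 6, 10, 12, 13}


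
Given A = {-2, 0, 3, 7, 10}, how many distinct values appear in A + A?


A + A = {a + a' : a, a' ∈ A}; |A| = 5.
General bounds: 2|A| - 1 ≤ |A + A| ≤ |A|(|A|+1)/2, i.e. 9 ≤ |A + A| ≤ 15.
Lower bound 2|A|-1 is attained iff A is an arithmetic progression.
Enumerate sums a + a' for a ≤ a' (symmetric, so this suffices):
a = -2: -2+-2=-4, -2+0=-2, -2+3=1, -2+7=5, -2+10=8
a = 0: 0+0=0, 0+3=3, 0+7=7, 0+10=10
a = 3: 3+3=6, 3+7=10, 3+10=13
a = 7: 7+7=14, 7+10=17
a = 10: 10+10=20
Distinct sums: {-4, -2, 0, 1, 3, 5, 6, 7, 8, 10, 13, 14, 17, 20}
|A + A| = 14

|A + A| = 14


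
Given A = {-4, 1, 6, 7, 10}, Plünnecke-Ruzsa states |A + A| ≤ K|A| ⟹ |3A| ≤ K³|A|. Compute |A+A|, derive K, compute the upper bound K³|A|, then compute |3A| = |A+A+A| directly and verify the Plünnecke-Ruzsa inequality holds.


|A| = 5.
Step 1: Compute A + A by enumerating all 25 pairs.
A + A = {-8, -3, 2, 3, 6, 7, 8, 11, 12, 13, 14, 16, 17, 20}, so |A + A| = 14.
Step 2: Doubling constant K = |A + A|/|A| = 14/5 = 14/5 ≈ 2.8000.
Step 3: Plünnecke-Ruzsa gives |3A| ≤ K³·|A| = (2.8000)³ · 5 ≈ 109.7600.
Step 4: Compute 3A = A + A + A directly by enumerating all triples (a,b,c) ∈ A³; |3A| = 27.
Step 5: Check 27 ≤ 109.7600? Yes ✓.

K = 14/5, Plünnecke-Ruzsa bound K³|A| ≈ 109.7600, |3A| = 27, inequality holds.


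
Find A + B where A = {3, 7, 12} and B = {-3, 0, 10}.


A + B = {a + b : a ∈ A, b ∈ B}.
Enumerate all |A|·|B| = 3·3 = 9 pairs (a, b) and collect distinct sums.
a = 3: 3+-3=0, 3+0=3, 3+10=13
a = 7: 7+-3=4, 7+0=7, 7+10=17
a = 12: 12+-3=9, 12+0=12, 12+10=22
Collecting distinct sums: A + B = {0, 3, 4, 7, 9, 12, 13, 17, 22}
|A + B| = 9

A + B = {0, 3, 4, 7, 9, 12, 13, 17, 22}


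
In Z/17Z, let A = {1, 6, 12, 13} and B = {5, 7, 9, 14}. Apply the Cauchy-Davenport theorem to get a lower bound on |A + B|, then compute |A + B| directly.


Cauchy-Davenport: |A + B| ≥ min(p, |A| + |B| - 1) for A, B nonempty in Z/pZ.
|A| = 4, |B| = 4, p = 17.
CD lower bound = min(17, 4 + 4 - 1) = min(17, 7) = 7.
Compute A + B mod 17 directly:
a = 1: 1+5=6, 1+7=8, 1+9=10, 1+14=15
a = 6: 6+5=11, 6+7=13, 6+9=15, 6+14=3
a = 12: 12+5=0, 12+7=2, 12+9=4, 12+14=9
a = 13: 13+5=1, 13+7=3, 13+9=5, 13+14=10
A + B = {0, 1, 2, 3, 4, 5, 6, 8, 9, 10, 11, 13, 15}, so |A + B| = 13.
Verify: 13 ≥ 7? Yes ✓.

CD lower bound = 7, actual |A + B| = 13.


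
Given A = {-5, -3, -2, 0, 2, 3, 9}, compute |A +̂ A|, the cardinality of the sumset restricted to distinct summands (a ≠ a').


Restricted sumset: A +̂ A = {a + a' : a ∈ A, a' ∈ A, a ≠ a'}.
Equivalently, take A + A and drop any sum 2a that is achievable ONLY as a + a for a ∈ A (i.e. sums representable only with equal summands).
Enumerate pairs (a, a') with a < a' (symmetric, so each unordered pair gives one sum; this covers all a ≠ a'):
  -5 + -3 = -8
  -5 + -2 = -7
  -5 + 0 = -5
  -5 + 2 = -3
  -5 + 3 = -2
  -5 + 9 = 4
  -3 + -2 = -5
  -3 + 0 = -3
  -3 + 2 = -1
  -3 + 3 = 0
  -3 + 9 = 6
  -2 + 0 = -2
  -2 + 2 = 0
  -2 + 3 = 1
  -2 + 9 = 7
  0 + 2 = 2
  0 + 3 = 3
  0 + 9 = 9
  2 + 3 = 5
  2 + 9 = 11
  3 + 9 = 12
Collected distinct sums: {-8, -7, -5, -3, -2, -1, 0, 1, 2, 3, 4, 5, 6, 7, 9, 11, 12}
|A +̂ A| = 17
(Reference bound: |A +̂ A| ≥ 2|A| - 3 for |A| ≥ 2, with |A| = 7 giving ≥ 11.)

|A +̂ A| = 17


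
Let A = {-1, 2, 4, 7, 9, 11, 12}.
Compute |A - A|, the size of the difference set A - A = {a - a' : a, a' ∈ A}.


A - A = {a - a' : a, a' ∈ A}; |A| = 7.
Bounds: 2|A|-1 ≤ |A - A| ≤ |A|² - |A| + 1, i.e. 13 ≤ |A - A| ≤ 43.
Note: 0 ∈ A - A always (from a - a). The set is symmetric: if d ∈ A - A then -d ∈ A - A.
Enumerate nonzero differences d = a - a' with a > a' (then include -d):
Positive differences: {1, 2, 3, 4, 5, 7, 8, 9, 10, 12, 13}
Full difference set: {0} ∪ (positive diffs) ∪ (negative diffs).
|A - A| = 1 + 2·11 = 23 (matches direct enumeration: 23).

|A - A| = 23


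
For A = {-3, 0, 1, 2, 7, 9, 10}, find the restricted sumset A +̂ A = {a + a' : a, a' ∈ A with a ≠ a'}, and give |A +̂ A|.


Restricted sumset: A +̂ A = {a + a' : a ∈ A, a' ∈ A, a ≠ a'}.
Equivalently, take A + A and drop any sum 2a that is achievable ONLY as a + a for a ∈ A (i.e. sums representable only with equal summands).
Enumerate pairs (a, a') with a < a' (symmetric, so each unordered pair gives one sum; this covers all a ≠ a'):
  -3 + 0 = -3
  -3 + 1 = -2
  -3 + 2 = -1
  -3 + 7 = 4
  -3 + 9 = 6
  -3 + 10 = 7
  0 + 1 = 1
  0 + 2 = 2
  0 + 7 = 7
  0 + 9 = 9
  0 + 10 = 10
  1 + 2 = 3
  1 + 7 = 8
  1 + 9 = 10
  1 + 10 = 11
  2 + 7 = 9
  2 + 9 = 11
  2 + 10 = 12
  7 + 9 = 16
  7 + 10 = 17
  9 + 10 = 19
Collected distinct sums: {-3, -2, -1, 1, 2, 3, 4, 6, 7, 8, 9, 10, 11, 12, 16, 17, 19}
|A +̂ A| = 17
(Reference bound: |A +̂ A| ≥ 2|A| - 3 for |A| ≥ 2, with |A| = 7 giving ≥ 11.)

|A +̂ A| = 17


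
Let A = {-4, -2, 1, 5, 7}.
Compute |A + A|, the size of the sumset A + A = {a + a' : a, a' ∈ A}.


A + A = {a + a' : a, a' ∈ A}; |A| = 5.
General bounds: 2|A| - 1 ≤ |A + A| ≤ |A|(|A|+1)/2, i.e. 9 ≤ |A + A| ≤ 15.
Lower bound 2|A|-1 is attained iff A is an arithmetic progression.
Enumerate sums a + a' for a ≤ a' (symmetric, so this suffices):
a = -4: -4+-4=-8, -4+-2=-6, -4+1=-3, -4+5=1, -4+7=3
a = -2: -2+-2=-4, -2+1=-1, -2+5=3, -2+7=5
a = 1: 1+1=2, 1+5=6, 1+7=8
a = 5: 5+5=10, 5+7=12
a = 7: 7+7=14
Distinct sums: {-8, -6, -4, -3, -1, 1, 2, 3, 5, 6, 8, 10, 12, 14}
|A + A| = 14

|A + A| = 14


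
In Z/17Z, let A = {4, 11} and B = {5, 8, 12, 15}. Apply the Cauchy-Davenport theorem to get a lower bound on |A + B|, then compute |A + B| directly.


Cauchy-Davenport: |A + B| ≥ min(p, |A| + |B| - 1) for A, B nonempty in Z/pZ.
|A| = 2, |B| = 4, p = 17.
CD lower bound = min(17, 2 + 4 - 1) = min(17, 5) = 5.
Compute A + B mod 17 directly:
a = 4: 4+5=9, 4+8=12, 4+12=16, 4+15=2
a = 11: 11+5=16, 11+8=2, 11+12=6, 11+15=9
A + B = {2, 6, 9, 12, 16}, so |A + B| = 5.
Verify: 5 ≥ 5? Yes ✓.

CD lower bound = 5, actual |A + B| = 5.
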